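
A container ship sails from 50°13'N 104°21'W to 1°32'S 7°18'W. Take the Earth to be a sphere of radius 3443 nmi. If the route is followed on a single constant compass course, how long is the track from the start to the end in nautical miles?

5929 nmi

Δψ = ln[tan(π/4+φ₂/2)/tan(π/4+φ₁/2)] = -1.0433;  Δφ = -0.9032 rad,  Δλ = +1.6938 rad
q = Δφ/Δψ = 0.8657
d = R·√(Δφ² + q²Δλ²) = 3443·1.72218 = 5929 nmi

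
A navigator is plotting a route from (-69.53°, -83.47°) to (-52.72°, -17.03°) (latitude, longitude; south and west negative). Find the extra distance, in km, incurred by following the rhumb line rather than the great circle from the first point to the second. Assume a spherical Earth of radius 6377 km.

172 km

Great circle: cos σ = sin φ₁ sin φ₂ + cos φ₁ cos φ₂ cos Δλ,  σ = 0.5915 rad → d_gc = 3771.9 km
Rhumb line: Δψ = +0.6250, q = Δφ/Δψ = 0.4695, d_rh = R√(Δφ²+q²Δλ²) = 3943.6 km
Excess = 3943.6 − 3771.9 = 171.7 ≈ 172 km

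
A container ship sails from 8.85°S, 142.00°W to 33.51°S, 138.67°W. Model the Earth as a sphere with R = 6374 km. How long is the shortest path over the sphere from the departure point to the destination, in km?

2765 km

Haversine: a = sin²(Δφ/2)+cos φ₁ cos φ₂ sin²(Δλ/2) = 0.04630;  σ = 2·atan2(√a,√(1−a))
σ = 24.850° → d = Rσ = 6374·0.43372 = 2765 km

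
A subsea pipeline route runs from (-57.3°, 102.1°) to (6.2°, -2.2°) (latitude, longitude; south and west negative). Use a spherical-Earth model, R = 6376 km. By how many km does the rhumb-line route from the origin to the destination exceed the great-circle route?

Great circle: cos σ = sin φ₁ sin φ₂ + cos φ₁ cos φ₂ cos Δλ,  σ = 1.7962 rad → d_gc = 11452.8 km
Rhumb line: Δψ = +1.3347, q = Δφ/Δψ = 0.8303, d_rh = R√(Δφ²+q²Δλ²) = 11950.5 km
Excess = 11950.5 − 11452.8 = 497.7 ≈ 498 km

498 km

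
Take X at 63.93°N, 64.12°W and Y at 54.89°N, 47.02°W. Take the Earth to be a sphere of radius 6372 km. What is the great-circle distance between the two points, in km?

1387 km

Haversine: a = sin²(Δφ/2)+cos φ₁ cos φ₂ sin²(Δλ/2) = 0.01180;  σ = 2·atan2(√a,√(1−a))
σ = 12.471° → d = Rσ = 6372·0.21766 = 1387 km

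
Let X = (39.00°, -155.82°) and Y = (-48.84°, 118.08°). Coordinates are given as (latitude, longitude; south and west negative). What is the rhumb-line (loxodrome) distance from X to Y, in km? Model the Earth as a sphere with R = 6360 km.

Rhumb course C = atan2(Δλ, Δψ) with Δψ = ln[tan(π/4+φ₂/2)/tan(π/4+φ₁/2)] = -1.7198, Δλ = -1.5027 → C = 221.15°
d = R·|Δφ| / |cos C| = 6360·1.53310 / 0.75304 = 12948 km

12948 km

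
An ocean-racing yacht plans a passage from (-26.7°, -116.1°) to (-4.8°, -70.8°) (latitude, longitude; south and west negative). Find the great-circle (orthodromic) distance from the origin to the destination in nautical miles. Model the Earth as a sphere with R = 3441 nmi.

2907 nmi

Haversine: a = sin²(Δφ/2)+cos φ₁ cos φ₂ sin²(Δλ/2) = 0.16811;  σ = 2·atan2(√a,√(1−a))
σ = 48.411° → d = Rσ = 3441·0.84493 = 2907 nmi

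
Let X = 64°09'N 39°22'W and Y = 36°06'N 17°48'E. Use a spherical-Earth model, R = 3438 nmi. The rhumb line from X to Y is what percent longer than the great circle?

2.6%

Great circle: σ = 0.7652 rad → d_gc = Rσ = 2630.7 nmi
Rhumb: Δφ = -0.4896, Δλ = +0.9977, Δψ = -0.7955, q = Δφ/Δψ = 0.6154 → d_rh = R√(Δφ²+q²Δλ²) = 2700.0 nmi
Excess = (2700.0 − 2630.7) / 2630.7 = 69.3 / 2630.7 = 2.63% ≈ 2.6%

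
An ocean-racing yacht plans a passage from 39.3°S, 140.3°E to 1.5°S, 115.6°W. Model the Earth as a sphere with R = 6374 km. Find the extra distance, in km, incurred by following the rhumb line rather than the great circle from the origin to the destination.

289 km

Great circle: cos σ = sin φ₁ sin φ₂ + cos φ₁ cos φ₂ cos Δλ,  σ = 1.7435 rad → d_gc = 11113.3 km
Rhumb line: Δψ = +0.7209, q = Δφ/Δψ = 0.9152, d_rh = R√(Δφ²+q²Δλ²) = 11402.6 km
Excess = 11402.6 − 11113.3 = 289.3 ≈ 289 km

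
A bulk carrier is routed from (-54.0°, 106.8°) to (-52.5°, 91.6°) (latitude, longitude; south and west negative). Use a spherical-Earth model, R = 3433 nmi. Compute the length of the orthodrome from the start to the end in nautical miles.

551 nmi

Haversine: a = sin²(Δφ/2)+cos φ₁ cos φ₂ sin²(Δλ/2) = 0.00643;  σ = 2·atan2(√a,√(1−a))
σ = 9.199° → d = Rσ = 3433·0.16055 = 551 nmi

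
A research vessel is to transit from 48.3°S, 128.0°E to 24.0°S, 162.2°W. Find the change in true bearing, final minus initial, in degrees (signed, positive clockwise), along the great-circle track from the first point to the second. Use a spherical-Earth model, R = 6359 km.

-45.7°

Initial bearing θ₁ = atan2(sin Δλ cos φ₂, cos φ₁ sin φ₂ − sin φ₁ cos φ₂ cos Δλ) = 92.34°
Final bearing θ₂ = (initial bearing from the destination back to the start) + 180° = 46.68°
Δθ = θ₂ − θ₁ = -45.7°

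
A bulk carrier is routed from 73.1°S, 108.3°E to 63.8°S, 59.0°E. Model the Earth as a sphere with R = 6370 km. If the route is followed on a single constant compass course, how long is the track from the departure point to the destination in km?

2236 km

Rhumb course C = atan2(Δλ, Δψ) with Δψ = ln[tan(π/4+φ₂/2)/tan(π/4+φ₁/2)] = +0.4488, Δλ = -0.8604 → C = 297.55°
d = R·|Δφ| / |cos C| = 6370·0.16232 / 0.46246 = 2236 km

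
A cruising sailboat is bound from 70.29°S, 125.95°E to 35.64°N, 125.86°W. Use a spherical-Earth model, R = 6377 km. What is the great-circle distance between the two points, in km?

cos σ = sin φ₁ sin φ₂ + cos φ₁ cos φ₂ cos Δλ
      = sin(-70.29°)sin(35.64°) + cos(-70.29°)cos(35.64°)cos(108.19°) = -0.6341
σ = 129.354° → d = Rσ = 6377·2.25766 = 14397 km

14397 km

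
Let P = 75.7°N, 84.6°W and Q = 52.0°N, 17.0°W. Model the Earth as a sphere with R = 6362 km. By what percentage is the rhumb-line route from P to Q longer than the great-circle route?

4.9%

Great circle: σ = 0.6067 rad → d_gc = Rσ = 3859.7 km
Rhumb: Δφ = -0.4136, Δλ = +1.1798, Δψ = -1.0097, q = Δφ/Δψ = 0.4097 → d_rh = R√(Δφ²+q²Δλ²) = 4047.3 km
Excess = (4047.3 − 3859.7) / 3859.7 = 187.6 / 3859.7 = 4.86% ≈ 4.9%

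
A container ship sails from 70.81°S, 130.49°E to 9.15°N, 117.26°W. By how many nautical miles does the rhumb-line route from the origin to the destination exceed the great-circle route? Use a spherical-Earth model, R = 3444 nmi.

472 nmi

Great circle: cos σ = sin φ₁ sin φ₂ + cos φ₁ cos φ₂ cos Δλ,  σ = 1.8474 rad → d_gc = 6362.3 nmi
Rhumb line: Δψ = +1.9380, q = Δφ/Δψ = 0.7201, d_rh = R√(Δφ²+q²Δλ²) = 6834.4 nmi
Excess = 6834.4 − 6362.3 = 472.1 ≈ 472 nmi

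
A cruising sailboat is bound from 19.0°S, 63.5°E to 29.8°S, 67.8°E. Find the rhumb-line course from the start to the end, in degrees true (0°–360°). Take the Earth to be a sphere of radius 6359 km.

160.1°

Meridional parts: M(φ₁)=-0.3379, M(φ₂)=-0.5453 → ΔM = -0.2074;  Δλ = +0.0750 rad
tan C = Δλ / ΔM = -0.3618 → C = 160.11°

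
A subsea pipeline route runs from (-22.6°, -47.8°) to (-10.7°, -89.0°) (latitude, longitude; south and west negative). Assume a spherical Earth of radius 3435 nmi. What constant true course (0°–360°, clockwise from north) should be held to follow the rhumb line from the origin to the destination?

Δψ = ln[tan(π/4+φ₂/2)/tan(π/4+φ₁/2)] = +0.2172
Δλ = -0.7191 rad (taken the short way round)
course = atan2(Δλ, Δψ) = 286.81°

286.8°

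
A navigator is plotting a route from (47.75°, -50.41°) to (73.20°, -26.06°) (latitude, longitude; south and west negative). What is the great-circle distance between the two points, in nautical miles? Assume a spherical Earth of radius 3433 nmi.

cos σ = sin φ₁ sin φ₂ + cos φ₁ cos φ₂ cos Δλ
      = sin(47.75°)sin(73.20°) + cos(47.75°)cos(73.20°)cos(24.35°) = 0.8857
σ = 27.666° → d = Rσ = 3433·0.48285 = 1658 nmi

1658 nmi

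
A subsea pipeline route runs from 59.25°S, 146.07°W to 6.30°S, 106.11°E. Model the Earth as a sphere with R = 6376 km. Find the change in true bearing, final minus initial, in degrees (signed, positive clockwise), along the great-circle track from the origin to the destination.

+79.4°

At departure: θ₁ = atan2(sin Δλ cos φ₂, cos φ₁ sin φ₂ − sin φ₁ cos φ₂ cos Δλ) = 251.45°
At arrival: θ₂ = atan2(sin Δλ cos φ₁, −cos φ₂ sin φ₁ + sin φ₂ cos φ₁ cos Δλ) = 330.81°
Δθ = θ₂ − θ₁ = +79.4°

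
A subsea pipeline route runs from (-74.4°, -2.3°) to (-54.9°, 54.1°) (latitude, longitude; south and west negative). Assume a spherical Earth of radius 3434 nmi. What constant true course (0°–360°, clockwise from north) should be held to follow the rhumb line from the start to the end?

49.6°

Δψ = ln[tan(π/4+φ₂/2)/tan(π/4+φ₁/2)] = +0.8367
Δλ = +0.9844 rad (taken the short way round)
course = atan2(Δλ, Δψ) = 49.64°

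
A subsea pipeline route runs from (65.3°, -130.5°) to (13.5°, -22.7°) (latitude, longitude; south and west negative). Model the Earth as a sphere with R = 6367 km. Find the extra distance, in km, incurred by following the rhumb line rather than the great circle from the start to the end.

Great circle: cos σ = sin φ₁ sin φ₂ + cos φ₁ cos φ₂ cos Δλ,  σ = 1.4828 rad → d_gc = 9441.0 km
Rhumb line: Δψ = -1.2811, q = Δφ/Δψ = 0.7057, d_rh = R√(Δφ²+q²Δλ²) = 10227.6 km
Excess = 10227.6 − 9441.0 = 786.6 ≈ 787 km

787 km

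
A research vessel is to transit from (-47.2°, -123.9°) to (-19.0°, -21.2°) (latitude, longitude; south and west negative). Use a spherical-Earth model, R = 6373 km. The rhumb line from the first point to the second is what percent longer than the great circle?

5.4%

Great circle: σ = 1.4730 rad → d_gc = Rσ = 9387.4 km
Rhumb: Δφ = +0.4922, Δλ = +1.7925, Δψ = +0.5989, q = Δφ/Δψ = 0.8218 → d_rh = R√(Δφ²+q²Δλ²) = 9898.0 km
Excess = (9898.0 − 9387.4) / 9387.4 = 510.6 / 9387.4 = 5.44% ≈ 5.4%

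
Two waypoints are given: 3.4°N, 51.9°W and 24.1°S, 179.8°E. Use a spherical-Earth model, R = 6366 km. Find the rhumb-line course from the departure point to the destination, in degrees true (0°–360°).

257.6°

Δψ = ln[tan(π/4+φ₂/2)/tan(π/4+φ₁/2)] = -0.4930
Δλ = -2.2393 rad (taken the short way round)
course = atan2(Δλ, Δψ) = 257.58°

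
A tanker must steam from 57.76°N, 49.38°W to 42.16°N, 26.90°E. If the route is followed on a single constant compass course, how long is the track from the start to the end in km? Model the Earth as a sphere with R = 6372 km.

5664 km

Rhumb course C = atan2(Δλ, Δψ) with Δψ = ln[tan(π/4+φ₂/2)/tan(π/4+φ₁/2)] = -0.4284, Δλ = +1.3313 → C = 107.84°
d = R·|Δφ| / |cos C| = 6372·0.27227 / 0.30628 = 5664 km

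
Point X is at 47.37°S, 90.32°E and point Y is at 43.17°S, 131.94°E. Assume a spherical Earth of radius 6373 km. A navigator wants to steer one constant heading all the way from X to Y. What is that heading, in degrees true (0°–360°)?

81.8°

Δψ = ln[tan(π/4+φ₂/2)/tan(π/4+φ₁/2)] = +0.1042
Δλ = +0.7264 rad (taken the short way round)
course = atan2(Δλ, Δψ) = 81.83°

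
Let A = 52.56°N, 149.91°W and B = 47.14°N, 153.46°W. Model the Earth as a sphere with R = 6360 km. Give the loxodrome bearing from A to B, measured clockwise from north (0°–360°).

202.9°

Δψ = ln[tan(π/4+φ₂/2)/tan(π/4+φ₁/2)] = -0.1469
Δλ = -0.0620 rad (taken the short way round)
course = atan2(Δλ, Δψ) = 202.87°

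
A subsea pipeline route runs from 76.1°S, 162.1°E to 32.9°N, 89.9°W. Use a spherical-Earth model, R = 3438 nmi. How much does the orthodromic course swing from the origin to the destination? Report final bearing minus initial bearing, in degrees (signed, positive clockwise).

-82.2°

At departure: θ₁ = atan2(sin Δλ cos φ₂, cos φ₁ sin φ₂ − sin φ₁ cos φ₂ cos Δλ) = 98.64°
At arrival: θ₂ = atan2(sin Δλ cos φ₁, −cos φ₂ sin φ₁ + sin φ₂ cos φ₁ cos Δλ) = 16.43°
Δθ = θ₂ − θ₁ = -82.2°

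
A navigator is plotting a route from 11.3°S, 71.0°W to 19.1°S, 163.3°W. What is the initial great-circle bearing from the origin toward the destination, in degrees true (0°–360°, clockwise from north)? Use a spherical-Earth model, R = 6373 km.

θ = atan2( sin Δλ·cos φ₂ ,  cos φ₁ sin φ₂ − sin φ₁ cos φ₂ cos Δλ )
  = atan2(-0.9442, -0.3283) = 250.83°

250.8°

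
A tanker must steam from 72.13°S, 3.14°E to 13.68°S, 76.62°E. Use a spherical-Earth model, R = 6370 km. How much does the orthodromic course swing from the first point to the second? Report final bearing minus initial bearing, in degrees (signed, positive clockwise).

Initial bearing θ₁ = atan2(sin Δλ cos φ₂, cos φ₁ sin φ₂ − sin φ₁ cos φ₂ cos Δλ) = 78.45°
Final bearing θ₂ = (initial bearing from the destination back to the start) + 180° = 18.02°
Δθ = θ₂ − θ₁ = -60.4°

-60.4°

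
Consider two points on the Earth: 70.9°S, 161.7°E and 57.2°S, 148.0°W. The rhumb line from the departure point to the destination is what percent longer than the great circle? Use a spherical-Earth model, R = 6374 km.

2.7%

Great circle: σ = 0.4335 rad → d_gc = Rσ = 2762.9 km
Rhumb: Δφ = +0.2391, Δλ = +0.8779, Δψ = +0.5593, q = Δφ/Δψ = 0.4275 → d_rh = R√(Δφ²+q²Δλ²) = 2836.6 km
Excess = (2836.6 − 2762.9) / 2762.9 = 73.7 / 2762.9 = 2.67% ≈ 2.7%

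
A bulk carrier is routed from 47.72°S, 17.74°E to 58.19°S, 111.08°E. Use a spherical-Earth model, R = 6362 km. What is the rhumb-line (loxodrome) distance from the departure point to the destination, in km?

Δψ = ln[tan(π/4+φ₂/2)/tan(π/4+φ₁/2)] = -0.3053;  Δφ = -0.1827 rad,  Δλ = +1.6291 rad
q = Δφ/Δψ = 0.5986
d = R·√(Δφ² + q²Δλ²) = 6362·0.99221 = 6312 km

6312 km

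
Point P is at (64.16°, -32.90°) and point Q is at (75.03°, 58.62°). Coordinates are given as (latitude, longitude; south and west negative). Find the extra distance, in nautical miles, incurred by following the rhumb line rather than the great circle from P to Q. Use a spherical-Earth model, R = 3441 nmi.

183 nmi

Great circle: cos σ = sin φ₁ sin φ₂ + cos φ₁ cos φ₂ cos Δλ,  σ = 0.5227 rad → d_gc = 1798.6 nmi
Rhumb line: Δψ = +0.5573, q = Δφ/Δψ = 0.3404, d_rh = R√(Δφ²+q²Δλ²) = 1981.7 nmi
Excess = 1981.7 − 1798.6 = 183.1 ≈ 183 nmi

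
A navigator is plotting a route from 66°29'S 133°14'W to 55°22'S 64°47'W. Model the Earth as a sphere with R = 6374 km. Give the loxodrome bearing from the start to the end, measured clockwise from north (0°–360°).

Meridional parts: M(φ₁)=-1.5695, M(φ₂)=-1.1654 → ΔM = +0.4040;  Δλ = +1.1947 rad
tan C = Δλ / ΔM = +2.9568 → C = 71.31°

71.3°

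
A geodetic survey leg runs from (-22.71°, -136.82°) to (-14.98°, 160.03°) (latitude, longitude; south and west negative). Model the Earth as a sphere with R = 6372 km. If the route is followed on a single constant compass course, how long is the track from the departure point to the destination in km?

Δψ = ln[tan(π/4+φ₂/2)/tan(π/4+φ₁/2)] = +0.1427;  Δφ = +0.1349 rad,  Δλ = -1.1022 rad
q = Δφ/Δψ = 0.9455
d = R·√(Δφ² + q²Δλ²) = 6372·1.05082 = 6696 km

6696 km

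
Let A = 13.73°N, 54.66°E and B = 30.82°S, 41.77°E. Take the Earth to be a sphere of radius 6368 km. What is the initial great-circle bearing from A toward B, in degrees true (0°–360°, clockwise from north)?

N = sin Δλ·cos φ₂ = -0.1916;  D = cos φ₁ sin φ₂ − sin φ₁ cos φ₂ cos Δλ = -0.6964
initial course = atan2(N, D) = 195.38°

195.4°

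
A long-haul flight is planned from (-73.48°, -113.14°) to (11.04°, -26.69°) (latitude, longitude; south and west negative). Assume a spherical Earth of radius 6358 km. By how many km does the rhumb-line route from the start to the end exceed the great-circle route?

Great circle: cos σ = sin φ₁ sin φ₂ + cos φ₁ cos φ₂ cos Δλ,  σ = 1.7379 rad → d_gc = 11049.4 km
Rhumb line: Δψ = +2.1237, q = Δφ/Δψ = 0.6946, d_rh = R√(Δφ²+q²Δλ²) = 11505.1 km
Excess = 11505.1 − 11049.4 = 455.7 ≈ 456 km

456 km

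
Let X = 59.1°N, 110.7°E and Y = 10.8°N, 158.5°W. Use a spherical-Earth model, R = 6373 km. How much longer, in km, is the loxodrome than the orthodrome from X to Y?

Great circle: cos σ = sin φ₁ sin φ₂ + cos φ₁ cos φ₂ cos Δλ,  σ = 1.4164 rad → d_gc = 9027.0 km
Rhumb line: Δψ = -1.0963, q = Δφ/Δψ = 0.7689, d_rh = R√(Δφ²+q²Δλ²) = 9443.0 km
Excess = 9443.0 − 9027.0 = 416.0 ≈ 416 km

416 km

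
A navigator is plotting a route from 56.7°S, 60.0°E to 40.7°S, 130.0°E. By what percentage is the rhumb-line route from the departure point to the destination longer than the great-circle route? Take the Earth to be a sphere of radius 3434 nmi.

3.9%

Great circle: σ = 0.8129 rad → d_gc = Rσ = 2791.5 nmi
Rhumb: Δφ = +0.2793, Δλ = +1.2217, Δψ = +0.4282, q = Δφ/Δψ = 0.6522 → d_rh = R√(Δφ²+q²Δλ²) = 2899.5 nmi
Excess = (2899.5 − 2791.5) / 2791.5 = 108.0 / 2791.5 = 3.87% ≈ 3.9%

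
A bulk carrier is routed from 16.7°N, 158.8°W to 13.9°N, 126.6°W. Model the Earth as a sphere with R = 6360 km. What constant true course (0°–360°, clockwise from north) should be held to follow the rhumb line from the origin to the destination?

95.2°

Meridional parts: M(φ₁)=+0.2957, M(φ₂)=+0.2450 → ΔM = -0.0507;  Δλ = +0.5620 rad
tan C = Δλ / ΔM = -11.0911 → C = 95.15°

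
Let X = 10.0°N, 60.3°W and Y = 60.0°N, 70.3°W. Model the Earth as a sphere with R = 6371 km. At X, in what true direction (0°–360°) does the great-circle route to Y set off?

353.5°

N = sin Δλ·cos φ₂ = -0.0868;  D = cos φ₁ sin φ₂ − sin φ₁ cos φ₂ cos Δλ = +0.7674
initial course = atan2(N, D) = 353.54°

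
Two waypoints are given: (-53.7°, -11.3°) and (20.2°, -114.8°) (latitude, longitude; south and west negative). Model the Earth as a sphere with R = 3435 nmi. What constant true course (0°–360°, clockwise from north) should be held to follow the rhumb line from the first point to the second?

309.2°

Δψ = ln[tan(π/4+φ₂/2)/tan(π/4+φ₁/2)] = +1.4754
Δλ = -1.8064 rad (taken the short way round)
course = atan2(Δλ, Δψ) = 309.24°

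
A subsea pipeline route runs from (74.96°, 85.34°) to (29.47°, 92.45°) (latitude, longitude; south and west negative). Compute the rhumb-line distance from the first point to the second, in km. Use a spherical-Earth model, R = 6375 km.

Rhumb course C = atan2(Δλ, Δψ) with Δψ = ln[tan(π/4+φ₂/2)/tan(π/4+φ₁/2)] = -1.4862, Δλ = +0.1241 → C = 175.23°
d = R·|Δφ| / |cos C| = 6375·0.79395 / 0.99653 = 5079 km

5079 km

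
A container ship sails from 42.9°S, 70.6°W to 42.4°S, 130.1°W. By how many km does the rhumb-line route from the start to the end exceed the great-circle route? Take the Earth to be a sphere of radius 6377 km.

106 km

Great circle: cos σ = sin φ₁ sin φ₂ + cos φ₁ cos φ₂ cos Δλ,  σ = 0.7472 rad → d_gc = 4765.2 km
Rhumb line: Δψ = +0.0119, q = Δφ/Δψ = 0.7355, d_rh = R√(Δφ²+q²Δλ²) = 4871.0 km
Excess = 4871.0 − 4765.2 = 105.8 ≈ 106 km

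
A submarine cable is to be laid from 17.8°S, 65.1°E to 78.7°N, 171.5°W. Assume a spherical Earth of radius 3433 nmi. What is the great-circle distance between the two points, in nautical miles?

6815 nmi

cos σ = sin φ₁ sin φ₂ + cos φ₁ cos φ₂ cos Δλ
      = sin(-17.80°)sin(78.70°) + cos(-17.80°)cos(78.70°)cos(123.40°) = -0.4025
σ = 113.733° → d = Rσ = 3433·1.98501 = 6815 nmi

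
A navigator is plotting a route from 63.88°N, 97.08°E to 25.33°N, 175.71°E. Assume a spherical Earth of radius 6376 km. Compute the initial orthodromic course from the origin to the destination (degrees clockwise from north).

88.2°

θ = atan2( sin Δλ·cos φ₂ ,  cos φ₁ sin φ₂ − sin φ₁ cos φ₂ cos Δλ )
  = atan2(+0.8861, +0.0284) = 88.17°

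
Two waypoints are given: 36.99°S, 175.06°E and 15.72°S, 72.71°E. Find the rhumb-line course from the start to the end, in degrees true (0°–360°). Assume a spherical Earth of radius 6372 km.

Δψ = ln[tan(π/4+φ₂/2)/tan(π/4+φ₁/2)] = +0.4179
Δλ = -1.7863 rad (taken the short way round)
course = atan2(Δλ, Δψ) = 283.17°

283.2°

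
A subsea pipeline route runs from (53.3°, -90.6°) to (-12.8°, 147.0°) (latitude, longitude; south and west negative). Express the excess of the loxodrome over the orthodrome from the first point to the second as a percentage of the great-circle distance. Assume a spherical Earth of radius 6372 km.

Great circle: σ = 2.0828 rad → d_gc = Rσ = 13271.4 km
Rhumb: Δφ = -1.1537, Δλ = -2.1363, Δψ = -1.3288, q = Δφ/Δψ = 0.8682 → d_rh = R√(Δφ²+q²Δλ²) = 13917.6 km
Excess = (13917.6 − 13271.4) / 13271.4 = 646.2 / 13271.4 = 4.87% ≈ 4.9%

4.9%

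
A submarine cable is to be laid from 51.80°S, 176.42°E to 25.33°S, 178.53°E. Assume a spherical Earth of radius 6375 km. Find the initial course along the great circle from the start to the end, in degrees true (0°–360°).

4.3°

θ = atan2( sin Δλ·cos φ₂ ,  cos φ₁ sin φ₂ − sin φ₁ cos φ₂ cos Δλ )
  = atan2(+0.0333, +0.4452) = 4.27°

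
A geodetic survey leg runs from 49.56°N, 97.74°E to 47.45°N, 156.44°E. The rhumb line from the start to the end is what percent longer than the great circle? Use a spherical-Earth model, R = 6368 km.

Great circle: σ = 0.6623 rad → d_gc = Rσ = 4217.7 km
Rhumb: Δφ = -0.0368, Δλ = +1.0245, Δψ = -0.0556, q = Δφ/Δψ = 0.6624 → d_rh = R√(Δφ²+q²Δλ²) = 4328.0 km
Excess = (4328.0 − 4217.7) / 4217.7 = 110.3 / 4217.7 = 2.62% ≈ 2.6%

2.6%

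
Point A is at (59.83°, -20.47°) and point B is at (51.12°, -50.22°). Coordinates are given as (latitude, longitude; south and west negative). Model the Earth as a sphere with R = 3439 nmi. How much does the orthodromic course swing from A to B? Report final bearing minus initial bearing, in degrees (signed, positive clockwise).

-24.8°

Initial bearing θ₁ = atan2(sin Δλ cos φ₂, cos φ₁ sin φ₂ − sin φ₁ cos φ₂ cos Δλ) = 255.61°
Final bearing θ₂ = (initial bearing from the destination back to the start) + 180° = 230.85°
Δθ = θ₂ − θ₁ = -24.8°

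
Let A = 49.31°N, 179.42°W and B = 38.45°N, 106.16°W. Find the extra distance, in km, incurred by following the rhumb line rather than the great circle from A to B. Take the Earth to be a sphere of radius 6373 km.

211 km

Great circle: cos σ = sin φ₁ sin φ₂ + cos φ₁ cos φ₂ cos Δλ,  σ = 0.9039 rad → d_gc = 5760.4 km
Rhumb line: Δψ = -0.2641, q = Δφ/Δψ = 0.7177, d_rh = R√(Δφ²+q²Δλ²) = 5971.8 km
Excess = 5971.8 − 5760.4 = 211.4 ≈ 211 km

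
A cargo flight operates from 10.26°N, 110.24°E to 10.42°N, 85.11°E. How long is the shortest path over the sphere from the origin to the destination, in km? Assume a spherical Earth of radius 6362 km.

2744 km

Haversine: a = sin²(Δφ/2)+cos φ₁ cos φ₂ sin²(Δλ/2) = 0.04580;  σ = 2·atan2(√a,√(1−a))
σ = 24.716° → d = Rσ = 6362·0.43137 = 2744 km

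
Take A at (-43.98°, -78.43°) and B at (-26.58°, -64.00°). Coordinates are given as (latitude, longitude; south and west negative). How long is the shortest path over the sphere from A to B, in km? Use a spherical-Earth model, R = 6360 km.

Haversine: a = sin²(Δφ/2)+cos φ₁ cos φ₂ sin²(Δλ/2) = 0.03303;  σ = 2·atan2(√a,√(1−a))
σ = 20.943° → d = Rσ = 6360·0.36552 = 2325 km

2325 km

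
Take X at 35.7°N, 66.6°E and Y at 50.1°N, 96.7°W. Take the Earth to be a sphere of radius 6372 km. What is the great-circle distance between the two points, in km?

cos σ = sin φ₁ sin φ₂ + cos φ₁ cos φ₂ cos Δλ
      = sin(35.70°)sin(50.10°) + cos(35.70°)cos(50.10°)cos(-163.30°) = -0.0513
σ = 92.939° → d = Rσ = 6372·1.62209 = 10336 km

10336 km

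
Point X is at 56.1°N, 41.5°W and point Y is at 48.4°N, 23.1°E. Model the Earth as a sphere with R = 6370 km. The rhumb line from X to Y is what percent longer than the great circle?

Great circle: σ = 0.6769 rad → d_gc = Rσ = 4311.9 km
Rhumb: Δφ = -0.1344, Δλ = +1.1275, Δψ = -0.2202, q = Δφ/Δψ = 0.6102 → d_rh = R√(Δφ²+q²Δλ²) = 4465.4 km
Excess = (4465.4 − 4311.9) / 4311.9 = 153.5 / 4311.9 = 3.56% ≈ 3.6%

3.6%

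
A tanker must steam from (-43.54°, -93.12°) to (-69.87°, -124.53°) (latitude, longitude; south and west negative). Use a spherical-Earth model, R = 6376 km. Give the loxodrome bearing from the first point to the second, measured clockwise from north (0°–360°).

Δψ = ln[tan(π/4+φ₂/2)/tan(π/4+φ₁/2)] = -0.8830
Δλ = -0.5482 rad (taken the short way round)
course = atan2(Δλ, Δψ) = 211.83°

211.8°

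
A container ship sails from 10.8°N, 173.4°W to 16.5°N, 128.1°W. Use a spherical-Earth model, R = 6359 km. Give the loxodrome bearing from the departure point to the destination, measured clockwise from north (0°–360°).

82.6°

Meridional parts: M(φ₁)=+0.1896, M(φ₂)=+0.2920 → ΔM = +0.1024;  Δλ = +0.7906 rad
tan C = Δλ / ΔM = +7.7193 → C = 82.62°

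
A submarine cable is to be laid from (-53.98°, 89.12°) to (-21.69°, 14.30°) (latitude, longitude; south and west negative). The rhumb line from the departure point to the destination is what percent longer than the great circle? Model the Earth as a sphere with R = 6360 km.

Great circle: σ = 1.1130 rad → d_gc = Rσ = 7078.4 km
Rhumb: Δφ = +0.5636, Δλ = -1.3059, Δψ = +0.7356, q = Δφ/Δψ = 0.7661 → d_rh = R√(Δφ²+q²Δλ²) = 7302.7 km
Excess = (7302.7 − 7078.4) / 7078.4 = 224.3 / 7078.4 = 3.17% ≈ 3.2%

3.2%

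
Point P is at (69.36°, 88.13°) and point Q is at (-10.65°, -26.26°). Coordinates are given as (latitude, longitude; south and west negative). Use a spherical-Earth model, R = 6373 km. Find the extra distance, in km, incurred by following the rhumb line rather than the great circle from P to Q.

Great circle: cos σ = sin φ₁ sin φ₂ + cos φ₁ cos φ₂ cos Δλ,  σ = 1.8923 rad → d_gc = 12059.7 km
Rhumb line: Δψ = -1.8902, q = Δφ/Δψ = 0.7388, d_rh = R√(Δφ²+q²Δλ²) = 12944.5 km
Excess = 12944.5 − 12059.7 = 884.8 ≈ 885 km

885 km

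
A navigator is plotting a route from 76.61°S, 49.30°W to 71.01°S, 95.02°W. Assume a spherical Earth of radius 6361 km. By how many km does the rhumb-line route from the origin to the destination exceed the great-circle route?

37 km

Great circle: cos σ = sin φ₁ sin φ₂ + cos φ₁ cos φ₂ cos Δλ,  σ = 0.2351 rad → d_gc = 1495.7 km
Rhumb line: Δψ = +0.3541, q = Δφ/Δψ = 0.2761, d_rh = R√(Δφ²+q²Δλ²) = 1533.0 km
Excess = 1533.0 − 1495.7 = 37.3 ≈ 37 km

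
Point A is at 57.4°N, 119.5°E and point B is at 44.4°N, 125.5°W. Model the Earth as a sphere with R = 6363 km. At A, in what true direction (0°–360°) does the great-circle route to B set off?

45.7°

N = sin Δλ·cos φ₂ = +0.6475;  D = cos φ₁ sin φ₂ − sin φ₁ cos φ₂ cos Δλ = +0.6313
initial course = atan2(N, D) = 45.73°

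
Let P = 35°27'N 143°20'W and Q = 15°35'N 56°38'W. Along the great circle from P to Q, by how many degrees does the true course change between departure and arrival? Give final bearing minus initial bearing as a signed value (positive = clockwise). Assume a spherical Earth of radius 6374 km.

+44.9°

Initial bearing θ₁ = atan2(sin Δλ cos φ₂, cos φ₁ sin φ₂ − sin φ₁ cos φ₂ cos Δλ) = 79.01°
Final bearing θ₂ = (initial bearing from the destination back to the start) + 180° = 123.88°
Δθ = θ₂ − θ₁ = +44.9°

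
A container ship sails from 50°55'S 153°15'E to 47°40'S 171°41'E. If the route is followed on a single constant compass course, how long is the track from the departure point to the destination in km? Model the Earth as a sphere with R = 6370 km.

Rhumb course C = atan2(Δλ, Δψ) with Δψ = ln[tan(π/4+φ₂/2)/tan(π/4+φ₁/2)] = +0.0870, Δλ = +0.3217 → C = 74.87°
d = R·|Δφ| / |cos C| = 6370·0.05672 / 0.26108 = 1384 km

1384 km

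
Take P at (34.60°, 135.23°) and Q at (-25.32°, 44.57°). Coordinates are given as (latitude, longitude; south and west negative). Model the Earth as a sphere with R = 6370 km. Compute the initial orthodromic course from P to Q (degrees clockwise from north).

249.0°

N = sin Δλ·cos φ₂ = -0.9039;  D = cos φ₁ sin φ₂ − sin φ₁ cos φ₂ cos Δλ = -0.3461
initial course = atan2(N, D) = 249.05°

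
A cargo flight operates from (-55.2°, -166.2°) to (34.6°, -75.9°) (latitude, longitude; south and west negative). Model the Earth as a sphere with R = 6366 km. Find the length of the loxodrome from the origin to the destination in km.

Rhumb course C = atan2(Δλ, Δψ) with Δψ = ln[tan(π/4+φ₂/2)/tan(π/4+φ₁/2)] = +1.8047, Δλ = +1.5760 → C = 41.13°
d = R·|Δφ| / |cos C| = 6366·1.56731 / 0.75321 = 13247 km

13247 km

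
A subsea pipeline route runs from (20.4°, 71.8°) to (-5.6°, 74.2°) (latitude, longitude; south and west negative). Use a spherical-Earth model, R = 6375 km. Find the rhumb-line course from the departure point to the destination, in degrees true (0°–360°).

Δψ = ln[tan(π/4+φ₂/2)/tan(π/4+φ₁/2)] = -0.4617
Δλ = +0.0419 rad (taken the short way round)
course = atan2(Δλ, Δψ) = 174.82°

174.8°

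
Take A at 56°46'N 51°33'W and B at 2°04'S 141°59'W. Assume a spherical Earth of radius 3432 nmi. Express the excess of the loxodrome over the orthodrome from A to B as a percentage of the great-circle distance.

3.3%

Great circle: σ = 1.6051 rad → d_gc = Rσ = 5508.7 nmi
Rhumb: Δφ = -1.0268, Δλ = -1.5784, Δψ = -1.2453, q = Δφ/Δψ = 0.8246 → d_rh = R√(Δφ²+q²Δλ²) = 5689.5 nmi
Excess = (5689.5 − 5508.7) / 5508.7 = 180.8 / 5508.7 = 3.28% ≈ 3.3%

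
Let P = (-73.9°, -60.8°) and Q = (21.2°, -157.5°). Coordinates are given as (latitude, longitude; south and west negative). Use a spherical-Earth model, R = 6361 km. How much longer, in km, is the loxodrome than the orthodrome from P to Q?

573 km

Great circle: cos σ = sin φ₁ sin φ₂ + cos φ₁ cos φ₂ cos Δλ,  σ = 1.9580 rad → d_gc = 12454.9 km
Rhumb line: Δψ = +2.3347, q = Δφ/Δψ = 0.7109, d_rh = R√(Δφ²+q²Δλ²) = 13027.8 km
Excess = 13027.8 − 12454.9 = 572.9 ≈ 573 km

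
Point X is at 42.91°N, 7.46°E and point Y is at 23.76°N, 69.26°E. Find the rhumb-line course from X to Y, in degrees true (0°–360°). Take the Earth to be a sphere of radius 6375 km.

110.5°

Meridional parts: M(φ₁)=+0.8307, M(φ₂)=+0.4271 → ΔM = -0.4036;  Δλ = +1.0786 rad
tan C = Δλ / ΔM = -2.6726 → C = 110.51°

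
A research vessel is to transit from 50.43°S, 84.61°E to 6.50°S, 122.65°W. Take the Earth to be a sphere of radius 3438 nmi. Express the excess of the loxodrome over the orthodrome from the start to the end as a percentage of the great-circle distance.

15.0%

Great circle: σ = 2.0662 rad → d_gc = Rσ = 7103.5 nmi
Rhumb: Δφ = +0.7667, Δλ = +2.6658, Δψ = +0.9087, q = Δφ/Δψ = 0.8437 → d_rh = R√(Δφ²+q²Δλ²) = 8169.9 nmi
Excess = (8169.9 − 7103.5) / 7103.5 = 1066.4 / 7103.5 = 15.01% ≈ 15.0%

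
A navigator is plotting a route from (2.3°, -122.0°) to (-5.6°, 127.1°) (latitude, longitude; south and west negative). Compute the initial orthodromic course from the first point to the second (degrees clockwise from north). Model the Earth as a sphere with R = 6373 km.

264.9°

θ = atan2( sin Δλ·cos φ₂ ,  cos φ₁ sin φ₂ − sin φ₁ cos φ₂ cos Δλ )
  = atan2(-0.9297, -0.0833) = 264.88°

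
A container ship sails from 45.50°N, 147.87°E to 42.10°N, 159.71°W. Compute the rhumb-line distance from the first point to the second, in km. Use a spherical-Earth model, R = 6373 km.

Rhumb course C = atan2(Δλ, Δψ) with Δψ = ln[tan(π/4+φ₂/2)/tan(π/4+φ₁/2)] = -0.0823, Δλ = +0.9149 → C = 95.14°
d = R·|Δφ| / |cos C| = 6373·0.05934 / 0.08954 = 4224 km

4224 km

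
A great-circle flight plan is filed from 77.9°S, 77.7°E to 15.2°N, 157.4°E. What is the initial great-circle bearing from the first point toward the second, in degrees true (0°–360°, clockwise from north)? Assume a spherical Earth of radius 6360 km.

76.7°

θ = atan2( sin Δλ·cos φ₂ ,  cos φ₁ sin φ₂ − sin φ₁ cos φ₂ cos Δλ )
  = atan2(+0.9495, +0.2237) = 76.74°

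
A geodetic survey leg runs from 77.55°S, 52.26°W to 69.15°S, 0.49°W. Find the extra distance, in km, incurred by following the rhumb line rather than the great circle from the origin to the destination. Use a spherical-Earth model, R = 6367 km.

57 km

Great circle: cos σ = sin φ₁ sin φ₂ + cos φ₁ cos φ₂ cos Δλ,  σ = 0.2837 rad → d_gc = 1806.4 km
Rhumb line: Δψ = +0.5228, q = Δφ/Δψ = 0.2804, d_rh = R√(Δφ²+q²Δλ²) = 1863.8 km
Excess = 1863.8 − 1806.4 = 57.4 ≈ 57 km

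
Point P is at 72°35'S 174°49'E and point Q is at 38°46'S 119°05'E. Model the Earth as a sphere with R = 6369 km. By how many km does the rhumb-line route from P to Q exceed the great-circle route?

Great circle: cos σ = sin φ₁ sin φ₂ + cos φ₁ cos φ₂ cos Δλ,  σ = 0.7542 rad → d_gc = 4803.2 km
Rhumb line: Δψ = +1.1411, q = Δφ/Δψ = 0.5172, d_rh = R√(Δφ²+q²Δλ²) = 4939.4 km
Excess = 4939.4 − 4803.2 = 136.2 ≈ 136 km

136 km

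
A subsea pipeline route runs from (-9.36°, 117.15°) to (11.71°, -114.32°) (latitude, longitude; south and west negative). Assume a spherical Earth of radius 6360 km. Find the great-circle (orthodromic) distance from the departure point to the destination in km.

14365 km

cos σ = sin φ₁ sin φ₂ + cos φ₁ cos φ₂ cos Δλ
      = sin(-9.36°)sin(11.71°) + cos(-9.36°)cos(11.71°)cos(128.53°) = -0.6348
σ = 129.409° → d = Rσ = 6360·2.25861 = 14365 km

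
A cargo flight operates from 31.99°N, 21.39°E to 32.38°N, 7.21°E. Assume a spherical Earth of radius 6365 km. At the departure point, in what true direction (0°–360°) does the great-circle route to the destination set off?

275.6°

θ = atan2( sin Δλ·cos φ₂ ,  cos φ₁ sin φ₂ − sin φ₁ cos φ₂ cos Δλ )
  = atan2(-0.2069, +0.0204) = 275.64°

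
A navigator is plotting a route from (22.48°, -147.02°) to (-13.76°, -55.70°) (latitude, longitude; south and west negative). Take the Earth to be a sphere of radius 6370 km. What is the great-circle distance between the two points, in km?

Haversine: a = sin²(Δφ/2)+cos φ₁ cos φ₂ sin²(Δλ/2) = 0.55581;  σ = 2·atan2(√a,√(1−a))
σ = 96.409° → d = Rσ = 6370·1.68265 = 10718 km

10718 km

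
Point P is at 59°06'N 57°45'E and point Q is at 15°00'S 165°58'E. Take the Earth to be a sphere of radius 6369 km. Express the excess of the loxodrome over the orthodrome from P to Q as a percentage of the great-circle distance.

Great circle: σ = 1.9575 rad → d_gc = Rσ = 12467.4 km
Rhumb: Δφ = -1.2933, Δλ = +1.8887, Δψ = -1.5508, q = Δφ/Δψ = 0.8339 → d_rh = R√(Δφ²+q²Δλ²) = 12980.2 km
Excess = (12980.2 − 12467.4) / 12467.4 = 512.8 / 12467.4 = 4.11% ≈ 4.1%

4.1%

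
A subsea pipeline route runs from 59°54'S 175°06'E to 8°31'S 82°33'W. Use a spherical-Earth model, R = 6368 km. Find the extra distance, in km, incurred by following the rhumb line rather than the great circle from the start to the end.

597 km

Great circle: cos σ = sin φ₁ sin φ₂ + cos φ₁ cos φ₂ cos Δλ,  σ = 1.5487 rad → d_gc = 9862.44 km
Rhumb line: Δψ = +1.1643, q = Δφ/Δψ = 0.7703, d_rh = R√(Δφ²+q²Δλ²) = 10458.95 km
Excess = 10458.95 − 9862.44 = 596.51 ≈ 597 km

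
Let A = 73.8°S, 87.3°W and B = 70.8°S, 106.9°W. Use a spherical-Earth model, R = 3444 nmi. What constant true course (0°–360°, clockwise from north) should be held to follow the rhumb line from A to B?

296.8°

Meridional parts: M(φ₁)=-1.9497, M(φ₂)=-1.7770 → ΔM = +0.1726;  Δλ = -0.3421 rad
tan C = Δλ / ΔM = -1.9817 → C = 296.78°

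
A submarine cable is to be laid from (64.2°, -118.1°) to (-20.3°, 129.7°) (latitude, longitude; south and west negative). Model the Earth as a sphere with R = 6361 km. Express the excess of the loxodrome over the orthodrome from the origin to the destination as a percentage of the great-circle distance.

Great circle: σ = 2.0562 rad → d_gc = Rσ = 13079.6 km
Rhumb: Δφ = -1.4748, Δλ = -1.9583, Δψ = -1.8359, q = Δφ/Δψ = 0.8033 → d_rh = R√(Δφ²+q²Δλ²) = 13716.5 km
Excess = (13716.5 − 13079.6) / 13079.6 = 636.9 / 13079.6 = 4.87% ≈ 4.9%

4.9%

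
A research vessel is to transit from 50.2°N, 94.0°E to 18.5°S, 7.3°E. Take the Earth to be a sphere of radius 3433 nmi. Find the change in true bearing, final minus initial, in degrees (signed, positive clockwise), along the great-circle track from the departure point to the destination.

Initial bearing θ₁ = atan2(sin Δλ cos φ₂, cos φ₁ sin φ₂ − sin φ₁ cos φ₂ cos Δλ) = 255.49°
Final bearing θ₂ = (initial bearing from the destination back to the start) + 180° = 220.80°
Δθ = θ₂ − θ₁ = -34.7°

-34.7°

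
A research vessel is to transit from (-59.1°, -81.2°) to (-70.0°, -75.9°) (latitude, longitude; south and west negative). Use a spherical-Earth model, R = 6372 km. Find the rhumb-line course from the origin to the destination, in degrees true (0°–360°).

168.4°

Meridional parts: M(φ₁)=-1.2860, M(φ₂)=-1.7354 → ΔM = -0.4495;  Δλ = +0.0925 rad
tan C = Δλ / ΔM = -0.2058 → C = 168.37°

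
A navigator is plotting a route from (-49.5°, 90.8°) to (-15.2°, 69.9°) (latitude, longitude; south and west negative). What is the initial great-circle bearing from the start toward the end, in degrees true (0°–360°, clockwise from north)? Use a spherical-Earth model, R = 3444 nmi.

N = sin Δλ·cos φ₂ = -0.3443;  D = cos φ₁ sin φ₂ − sin φ₁ cos φ₂ cos Δλ = +0.5152
initial course = atan2(N, D) = 326.25°

326.3°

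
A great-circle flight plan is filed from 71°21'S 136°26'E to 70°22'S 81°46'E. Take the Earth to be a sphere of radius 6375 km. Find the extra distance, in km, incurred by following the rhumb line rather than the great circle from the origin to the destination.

68 km

Great circle: cos σ = sin φ₁ sin φ₂ + cos φ₁ cos φ₂ cos Δλ,  σ = 0.3027 rad → d_gc = 1929.49 km
Rhumb line: Δψ = +0.0524, q = Δφ/Δψ = 0.3278, d_rh = R√(Δφ²+q²Δλ²) = 1997.04 km
Excess = 1997.04 − 1929.49 = 67.55 ≈ 68 km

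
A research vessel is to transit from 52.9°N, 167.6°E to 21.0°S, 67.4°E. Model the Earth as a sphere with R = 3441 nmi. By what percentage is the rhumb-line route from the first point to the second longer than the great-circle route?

Great circle: σ = 1.9666 rad → d_gc = Rσ = 6767.1 nmi
Rhumb: Δφ = -1.2898, Δλ = -1.7488, Δψ = -1.4669, q = Δφ/Δψ = 0.8792 → d_rh = R√(Δφ²+q²Δλ²) = 6905.9 nmi
Excess = (6905.9 − 6767.1) / 6767.1 = 138.8 / 6767.1 = 2.051% ≈ 2.1%

2.1%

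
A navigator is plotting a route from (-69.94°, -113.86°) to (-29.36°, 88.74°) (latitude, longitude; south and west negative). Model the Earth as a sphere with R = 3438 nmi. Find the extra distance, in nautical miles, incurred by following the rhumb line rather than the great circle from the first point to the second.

1338 nmi

Great circle: cos σ = sin φ₁ sin φ₂ + cos φ₁ cos φ₂ cos Δλ,  σ = 1.3852 rad → d_gc = 4762.2 nmi
Rhumb line: Δψ = +1.1959, q = Δφ/Δψ = 0.5922, d_rh = R√(Δφ²+q²Δλ²) = 6100.5 nmi
Excess = 6100.5 − 4762.2 = 1338.3 ≈ 1338 nmi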